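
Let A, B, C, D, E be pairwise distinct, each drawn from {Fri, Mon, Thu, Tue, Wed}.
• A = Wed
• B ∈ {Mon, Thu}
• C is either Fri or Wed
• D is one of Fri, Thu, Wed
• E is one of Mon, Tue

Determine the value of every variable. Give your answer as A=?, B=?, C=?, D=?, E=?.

A=Wed, B=Mon, C=Fri, D=Thu, E=Tue

A must be Wed (only option left). Eliminate Wed elsewhere: C, D.
C has just one choice, so C = Fri. Strike Fri from D.
That leaves D = Thu. Strike Thu from B.
That leaves B = Mon. So E can't be Mon.
E must be Tue (only option left).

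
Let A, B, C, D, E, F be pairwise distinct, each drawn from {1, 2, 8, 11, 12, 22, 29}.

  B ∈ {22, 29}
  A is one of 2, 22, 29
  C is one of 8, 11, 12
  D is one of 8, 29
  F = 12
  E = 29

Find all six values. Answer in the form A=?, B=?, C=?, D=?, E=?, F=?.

E's domain is down to {29}, so E = 29. Strike 29 from A, B, D.
That leaves F = 12. Strike 12 from C.
That leaves B = 22. So A can't be 22.
D has just one choice, so D = 8. Remove 8 from C.
A has just one choice, so A = 2.
C's domain is down to {11}, so C = 11.

A=2, B=22, C=11, D=8, E=29, F=12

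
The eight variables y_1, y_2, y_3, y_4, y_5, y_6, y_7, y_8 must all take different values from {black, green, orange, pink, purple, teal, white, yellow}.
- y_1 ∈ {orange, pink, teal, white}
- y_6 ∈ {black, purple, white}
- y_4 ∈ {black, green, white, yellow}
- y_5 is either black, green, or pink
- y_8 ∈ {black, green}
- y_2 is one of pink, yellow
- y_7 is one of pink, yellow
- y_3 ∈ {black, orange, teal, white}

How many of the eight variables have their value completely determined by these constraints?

The 8 variables together cover exactly {black, green, orange, pink, purple, teal, white, yellow} — 8 values for 8 variables — and purple appears only in y_6's list, so y_6 = purple.
y_2 and y_7 share exactly the 2 values {pink, yellow}; by pigeonhole those values go to them, so strike pink, yellow from y_1, y_4, y_5.
The 2 variables y_5 and y_8 are confined to {black, green}, which locks those values in; drop them from y_3, y_4.
y_4 must be white (only option left). So y_1, y_3 can't be white.
Determined: y_4=white, y_6=purple. The other variables each still have more than one consistent value. That makes 2.

2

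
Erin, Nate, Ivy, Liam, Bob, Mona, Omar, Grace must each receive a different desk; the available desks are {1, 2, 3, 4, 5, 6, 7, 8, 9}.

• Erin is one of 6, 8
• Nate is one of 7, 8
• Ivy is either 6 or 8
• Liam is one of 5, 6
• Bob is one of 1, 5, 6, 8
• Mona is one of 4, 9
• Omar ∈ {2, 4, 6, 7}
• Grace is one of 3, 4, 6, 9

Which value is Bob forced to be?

1

Erin and Ivy share exactly the 2 values {6, 8}; by pigeonhole those values go to them, so strike 6, 8 from Nate, Liam, Bob, Omar, Grace.
Nate has just one choice, so Nate = 7. Strike 7 from Omar.
Liam must be 5 (only option left). Strike 5 from Bob.
So Bob = 1.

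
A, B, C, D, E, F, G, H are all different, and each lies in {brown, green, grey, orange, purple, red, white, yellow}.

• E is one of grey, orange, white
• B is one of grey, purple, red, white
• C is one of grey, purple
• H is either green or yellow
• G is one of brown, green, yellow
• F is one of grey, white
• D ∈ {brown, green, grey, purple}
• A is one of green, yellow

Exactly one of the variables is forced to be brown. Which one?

G

Among the 8 variables, orange fits only E (and all 8 values in {brown, green, grey, orange, purple, red, white, yellow} must be used), so E = orange.
Among the 7 still-open variables, red fits only B (and all 7 values in {brown, green, grey, purple, red, white, yellow} must be used), so B = red.
The 6 still-open variables draw from only 6 values {brown, green, grey, purple, white, yellow}, so each is used; only F can be white, hence F = white.
A and H share exactly the 2 values {green, yellow}; by pigeonhole those values go to them, so strike green, yellow from D, G.
So brown goes to G.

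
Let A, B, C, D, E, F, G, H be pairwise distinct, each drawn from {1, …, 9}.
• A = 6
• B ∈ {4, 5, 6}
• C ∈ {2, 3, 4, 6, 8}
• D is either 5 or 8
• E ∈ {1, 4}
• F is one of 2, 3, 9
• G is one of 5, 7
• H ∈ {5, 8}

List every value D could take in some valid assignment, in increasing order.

5, 8

A must be 6 (only option left). So B, C can't be 6.
D and H share exactly the 2 values {5, 8}; by pigeonhole those values go to them, so strike 5, 8 from B, C, G.
That leaves B = 4. Remove 4 from C, E.
E must be 1 (only option left).
G's domain is down to {7}, so G = 7.
No further eliminations apply; D can still be any of 5, 8.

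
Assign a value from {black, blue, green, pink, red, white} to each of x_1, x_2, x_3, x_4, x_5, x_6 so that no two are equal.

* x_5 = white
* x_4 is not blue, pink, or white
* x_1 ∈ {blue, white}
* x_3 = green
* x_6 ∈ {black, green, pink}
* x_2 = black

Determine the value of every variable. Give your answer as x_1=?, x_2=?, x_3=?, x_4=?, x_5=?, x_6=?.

x_2's domain is down to {black}, so x_2 = black. Eliminate black elsewhere: x_4, x_6.
x_3 has just one choice, so x_3 = green. Strike green from x_4, x_6.
x_4 must be red (only option left).
That leaves x_5 = white. So x_1 can't be white.
That leaves x_6 = pink.
x_1 has just one choice, so x_1 = blue.

x_1=blue, x_2=black, x_3=green, x_4=red, x_5=white, x_6=pink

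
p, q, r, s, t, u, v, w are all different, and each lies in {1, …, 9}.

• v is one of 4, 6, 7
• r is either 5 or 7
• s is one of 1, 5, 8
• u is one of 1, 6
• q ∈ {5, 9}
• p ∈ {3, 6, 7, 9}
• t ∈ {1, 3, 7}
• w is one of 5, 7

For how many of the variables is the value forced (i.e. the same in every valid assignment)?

3

Among the 8 variables, 4 fits only v (and all 8 values in {1, 3, 4, 5, 6, 7, 8, 9} must be used), so v = 4.
The 7 still-open variables draw from only 7 values {1, 3, 5, 6, 7, 8, 9}, so each is used; only s can be 8, hence s = 8.
r and w share exactly the 2 values {5, 7}; by pigeonhole those values go to them, so strike 5, 7 from p, q, t.
That leaves q = 9. So p can't be 9.
Determined: q=9, s=8, v=4. The other variables each still have more than one consistent value. That makes 3.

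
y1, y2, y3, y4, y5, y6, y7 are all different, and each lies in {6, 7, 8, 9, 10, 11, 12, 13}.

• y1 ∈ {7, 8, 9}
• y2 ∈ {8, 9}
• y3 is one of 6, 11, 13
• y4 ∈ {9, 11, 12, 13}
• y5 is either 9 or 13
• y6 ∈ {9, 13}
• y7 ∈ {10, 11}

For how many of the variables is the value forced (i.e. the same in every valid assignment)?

The 2 variables y5 and y6 are confined to {9, 13}, which locks those values in; drop them from y1, y2, y3, y4.
That leaves y2 = 8. Remove 8 from y1.
y1 must be 7 (only option left).
Determined: y1=7, y2=8. The other variables each still have more than one consistent value. That makes 2.

2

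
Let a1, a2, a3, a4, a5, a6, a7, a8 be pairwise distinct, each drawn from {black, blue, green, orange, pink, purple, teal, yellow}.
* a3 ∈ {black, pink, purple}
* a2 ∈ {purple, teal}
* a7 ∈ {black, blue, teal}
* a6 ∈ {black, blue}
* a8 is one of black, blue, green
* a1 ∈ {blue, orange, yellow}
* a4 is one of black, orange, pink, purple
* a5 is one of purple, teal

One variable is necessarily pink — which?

Among the 8 variables, green fits only a8 (and all 8 values in {black, blue, green, orange, pink, purple, teal, yellow} must be used), so a8 = green.
The 7 still-open variables together cover exactly {black, blue, orange, pink, purple, teal, yellow} — 7 values for 7 variables — and yellow appears only in a1's list, so a1 = yellow.
The 6 still-open variables draw from only 6 values {black, blue, orange, pink, purple, teal}, so each is used; only a4 can be orange, hence a4 = orange.
Among the 5 still-open variables, pink fits only a3 (and all 5 values in {black, blue, pink, purple, teal} must be used), so a3 = pink.

a3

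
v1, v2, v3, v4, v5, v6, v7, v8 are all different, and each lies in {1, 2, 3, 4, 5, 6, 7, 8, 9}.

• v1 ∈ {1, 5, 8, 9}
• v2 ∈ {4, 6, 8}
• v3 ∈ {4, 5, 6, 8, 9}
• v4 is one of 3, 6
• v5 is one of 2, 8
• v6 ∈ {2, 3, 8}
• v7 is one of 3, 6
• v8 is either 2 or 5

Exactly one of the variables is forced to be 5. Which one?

v8

The 8 variables together cover exactly {1, 2, 3, 4, 5, 6, 8, 9} — 8 values for 8 variables — and 1 appears only in v1's list, so v1 = 1.
The 7 still-open variables together cover exactly {2, 3, 4, 5, 6, 8, 9} — 7 values for 7 variables — and 9 appears only in v3's list, so v3 = 9.
Among the 6 still-open variables, 4 fits only v2 (and all 6 values in {2, 3, 4, 5, 6, 8} must be used), so v2 = 4.
The 5 still-open variables draw from only 5 values {2, 3, 5, 6, 8}, so each is used; only v8 can be 5, hence v8 = 5.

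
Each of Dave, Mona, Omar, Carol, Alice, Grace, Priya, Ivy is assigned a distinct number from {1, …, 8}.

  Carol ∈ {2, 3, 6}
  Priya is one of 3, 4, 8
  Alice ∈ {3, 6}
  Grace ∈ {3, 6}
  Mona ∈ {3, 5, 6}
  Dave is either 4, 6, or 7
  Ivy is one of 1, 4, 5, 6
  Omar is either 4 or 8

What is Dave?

7

The 8 variables together cover exactly {1, 2, 3, 4, 5, 6, 7, 8} — 8 values for 8 variables — and 1 appears only in Ivy's list, so Ivy = 1.
The 7 still-open variables together cover exactly {2, 3, 4, 5, 6, 7, 8} — 7 values for 7 variables — and 2 appears only in Carol's list, so Carol = 2.
The 6 still-open variables draw from only 6 values {3, 4, 5, 6, 7, 8}, so each is used; only Mona can be 5, hence Mona = 5.
The 5 still-open variables draw from only 5 values {3, 4, 6, 7, 8}, so each is used; only Dave can be 7, hence Dave = 7.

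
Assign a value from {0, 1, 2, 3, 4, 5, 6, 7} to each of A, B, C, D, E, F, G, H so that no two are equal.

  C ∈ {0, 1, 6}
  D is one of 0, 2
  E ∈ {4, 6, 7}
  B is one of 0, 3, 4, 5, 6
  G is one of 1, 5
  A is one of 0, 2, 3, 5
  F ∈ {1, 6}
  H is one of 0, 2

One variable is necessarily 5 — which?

G

The 8 variables draw from only 8 values {0, 1, 2, 3, 4, 5, 6, 7}, so each is used; only E can be 7, hence E = 7.
Among the 7 still-open variables, 4 fits only B (and all 7 values in {0, 1, 2, 3, 4, 5, 6} must be used), so B = 4.
The 6 still-open variables draw from only 6 values {0, 1, 2, 3, 5, 6}, so each is used; only A can be 3, hence A = 3.
The 5 still-open variables together cover exactly {0, 1, 2, 5, 6} — 5 values for 5 variables — and 5 appears only in G's list, so G = 5.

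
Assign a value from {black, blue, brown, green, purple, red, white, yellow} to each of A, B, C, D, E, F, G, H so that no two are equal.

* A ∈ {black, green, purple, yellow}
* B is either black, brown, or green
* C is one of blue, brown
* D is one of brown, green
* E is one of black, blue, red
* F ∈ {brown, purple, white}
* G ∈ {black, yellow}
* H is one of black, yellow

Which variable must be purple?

A

Among the 8 variables, red fits only E (and all 8 values in {black, blue, brown, green, purple, red, white, yellow} must be used), so E = red.
Among the 7 still-open variables, blue fits only C (and all 7 values in {black, blue, brown, green, purple, white, yellow} must be used), so C = blue.
Among the 6 still-open variables, white fits only F (and all 6 values in {black, brown, green, purple, white, yellow} must be used), so F = white.
The 5 still-open variables draw from only 5 values {black, brown, green, purple, yellow}, so each is used; only A can be purple, hence A = purple.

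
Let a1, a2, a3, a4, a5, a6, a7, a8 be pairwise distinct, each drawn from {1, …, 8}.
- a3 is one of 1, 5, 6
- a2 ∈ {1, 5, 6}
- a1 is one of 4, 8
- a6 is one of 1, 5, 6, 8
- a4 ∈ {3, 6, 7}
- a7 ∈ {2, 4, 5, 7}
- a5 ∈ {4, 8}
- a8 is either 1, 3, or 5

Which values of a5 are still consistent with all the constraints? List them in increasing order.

4, 8

Among the 8 variables, 2 fits only a7 (and all 8 values in {1, 2, 3, 4, 5, 6, 7, 8} must be used), so a7 = 2.
The 7 still-open variables draw from only 7 values {1, 3, 4, 5, 6, 7, 8}, so each is used; only a4 can be 7, hence a4 = 7.
Among the 6 still-open variables, 3 fits only a8 (and all 6 values in {1, 3, 4, 5, 6, 8} must be used), so a8 = 3.
The 2 variables a1 and a5 are confined to {4, 8}, which locks those values in; drop them from a6.
No further eliminations apply; a5 can still be any of 4, 8.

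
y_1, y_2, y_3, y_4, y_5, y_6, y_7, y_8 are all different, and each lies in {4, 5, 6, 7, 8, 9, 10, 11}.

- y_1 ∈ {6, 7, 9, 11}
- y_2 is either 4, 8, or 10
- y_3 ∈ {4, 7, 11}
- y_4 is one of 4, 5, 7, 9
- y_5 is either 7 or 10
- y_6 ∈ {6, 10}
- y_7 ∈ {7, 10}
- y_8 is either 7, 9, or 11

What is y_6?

Among the 8 variables, 5 fits only y_4 (and all 8 values in {4, 5, 6, 7, 8, 9, 10, 11} must be used), so y_4 = 5.
Among the 7 still-open variables, 8 fits only y_2 (and all 7 values in {4, 6, 7, 8, 9, 10, 11} must be used), so y_2 = 8.
The 6 still-open variables draw from only 6 values {4, 6, 7, 9, 10, 11}, so each is used; only y_3 can be 4, hence y_3 = 4.
y_5 and y_7 share exactly the 2 values {7, 10}; by pigeonhole those values go to them, so strike 7, 10 from y_1, y_6, y_8.
So y_6 = 6.

6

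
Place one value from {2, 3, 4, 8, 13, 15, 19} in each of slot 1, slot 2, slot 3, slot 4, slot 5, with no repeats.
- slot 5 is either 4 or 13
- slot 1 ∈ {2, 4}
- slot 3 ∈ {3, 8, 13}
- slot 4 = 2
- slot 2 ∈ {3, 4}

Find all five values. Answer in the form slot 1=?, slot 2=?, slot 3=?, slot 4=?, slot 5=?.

slot 4 has just one choice, so slot 4 = 2. Remove 2 from slot 1.
slot 1 has just one choice, so slot 1 = 4. Strike 4 from slot 2, slot 5.
slot 2 has just one choice, so slot 2 = 3. So slot 3 can't be 3.
slot 5 must be 13 (only option left). Eliminate 13 elsewhere: slot 3.
slot 3 has just one choice, so slot 3 = 8.

slot 1=4, slot 2=3, slot 3=8, slot 4=2, slot 5=13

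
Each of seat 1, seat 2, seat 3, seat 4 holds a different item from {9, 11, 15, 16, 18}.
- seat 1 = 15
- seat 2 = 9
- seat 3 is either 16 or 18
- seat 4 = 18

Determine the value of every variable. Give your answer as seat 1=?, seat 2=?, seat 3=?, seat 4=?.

seat 1=15, seat 2=9, seat 3=16, seat 4=18

seat 1 has just one choice, so seat 1 = 15.
seat 2's domain is down to {9}, so seat 2 = 9.
seat 4 has just one choice, so seat 4 = 18. So seat 3 can't be 18.
seat 3's domain is down to {16}, so seat 3 = 16.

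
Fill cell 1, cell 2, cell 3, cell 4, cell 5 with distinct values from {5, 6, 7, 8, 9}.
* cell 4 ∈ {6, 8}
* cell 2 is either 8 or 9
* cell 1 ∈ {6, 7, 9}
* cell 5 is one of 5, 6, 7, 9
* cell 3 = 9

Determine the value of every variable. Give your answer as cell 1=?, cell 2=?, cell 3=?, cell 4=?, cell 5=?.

cell 1=7, cell 2=8, cell 3=9, cell 4=6, cell 5=5

cell 3's domain is down to {9}, so cell 3 = 9. Remove 9 from cell 1, cell 2, cell 5.
cell 2's domain is down to {8}, so cell 2 = 8. Strike 8 from cell 4.
That leaves cell 4 = 6. So cell 1, cell 5 can't be 6.
cell 1 has just one choice, so cell 1 = 7. Eliminate 7 elsewhere: cell 5.
cell 5 must be 5 (only option left).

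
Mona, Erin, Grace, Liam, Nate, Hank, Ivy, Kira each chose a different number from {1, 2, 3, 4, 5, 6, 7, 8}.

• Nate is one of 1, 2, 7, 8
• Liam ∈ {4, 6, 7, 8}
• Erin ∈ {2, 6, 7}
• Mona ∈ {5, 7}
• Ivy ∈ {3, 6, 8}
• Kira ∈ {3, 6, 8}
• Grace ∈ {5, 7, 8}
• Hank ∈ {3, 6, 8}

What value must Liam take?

4

The 8 variables draw from only 8 values {1, 2, 3, 4, 5, 6, 7, 8}, so each is used; only Nate can be 1, hence Nate = 1.
The 7 still-open variables together cover exactly {2, 3, 4, 5, 6, 7, 8} — 7 values for 7 variables — and 2 appears only in Erin's list, so Erin = 2.
Among the 6 still-open variables, 4 fits only Liam (and all 6 values in {3, 4, 5, 6, 7, 8} must be used), so Liam = 4.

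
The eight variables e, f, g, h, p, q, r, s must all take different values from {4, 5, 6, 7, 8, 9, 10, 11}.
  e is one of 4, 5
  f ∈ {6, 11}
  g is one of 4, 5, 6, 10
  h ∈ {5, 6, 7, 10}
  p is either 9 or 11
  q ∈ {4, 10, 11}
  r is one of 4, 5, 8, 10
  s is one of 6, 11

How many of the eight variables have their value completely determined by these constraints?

3

The 8 variables draw from only 8 values {4, 5, 6, 7, 8, 9, 10, 11}, so each is used; only h can be 7, hence h = 7.
Among the 7 still-open variables, 8 fits only r (and all 7 values in {4, 5, 6, 8, 9, 10, 11} must be used), so r = 8.
The 6 still-open variables together cover exactly {4, 5, 6, 9, 10, 11} — 6 values for 6 variables — and 9 appears only in p's list, so p = 9.
f and s share exactly the 2 values {6, 11}; by pigeonhole those values go to them, so strike 6, 11 from g, q.
Determined: h=7, p=9, r=8. The other variables each still have more than one consistent value. That makes 3.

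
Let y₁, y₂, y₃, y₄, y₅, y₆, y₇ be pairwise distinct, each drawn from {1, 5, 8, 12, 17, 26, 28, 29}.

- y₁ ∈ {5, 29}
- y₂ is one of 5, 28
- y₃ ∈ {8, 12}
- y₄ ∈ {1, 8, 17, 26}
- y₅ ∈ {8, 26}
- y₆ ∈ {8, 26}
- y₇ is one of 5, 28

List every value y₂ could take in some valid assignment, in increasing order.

y₂ and y₇ between them cover only {5, 28} — a naked pair. Remove those values from y₁.
y₁ has just one choice, so y₁ = 29.
y₅ and y₆ between them cover only {8, 26} — a naked pair. Remove those values from y₃, y₄.
y₃ has just one choice, so y₃ = 12.
No further eliminations apply; y₂ can still be any of 5, 28.

5, 28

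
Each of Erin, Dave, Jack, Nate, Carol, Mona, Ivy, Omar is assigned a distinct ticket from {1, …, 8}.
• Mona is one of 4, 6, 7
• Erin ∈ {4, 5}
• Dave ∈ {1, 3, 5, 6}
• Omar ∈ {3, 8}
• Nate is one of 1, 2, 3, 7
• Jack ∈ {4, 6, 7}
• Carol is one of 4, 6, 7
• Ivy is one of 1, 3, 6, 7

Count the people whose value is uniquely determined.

The 8 variables draw from only 8 values {1, 2, 3, 4, 5, 6, 7, 8}, so each is used; only Nate can be 2, hence Nate = 2.
The 7 still-open variables draw from only 7 values {1, 3, 4, 5, 6, 7, 8}, so each is used; only Omar can be 8, hence Omar = 8.
Jack, Carol, Mona between them cover only {4, 6, 7} — a naked triple. Remove those values from Erin, Dave, Ivy.
That leaves Erin = 5. Remove 5 from Dave.
Determined: Erin=5, Nate=2, Omar=8. The other people each still have more than one consistent value. That makes 3.

3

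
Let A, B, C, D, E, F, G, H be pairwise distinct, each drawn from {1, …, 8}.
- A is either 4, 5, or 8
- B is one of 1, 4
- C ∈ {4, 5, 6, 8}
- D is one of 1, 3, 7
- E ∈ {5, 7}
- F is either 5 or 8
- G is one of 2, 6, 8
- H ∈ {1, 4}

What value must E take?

7

The 8 variables draw from only 8 values {1, 2, 3, 4, 5, 6, 7, 8}, so each is used; only G can be 2, hence G = 2.
Among the 7 still-open variables, 3 fits only D (and all 7 values in {1, 3, 4, 5, 6, 7, 8} must be used), so D = 3.
The 6 still-open variables draw from only 6 values {1, 4, 5, 6, 7, 8}, so each is used; only C can be 6, hence C = 6.
The 5 still-open variables together cover exactly {1, 4, 5, 7, 8} — 5 values for 5 variables — and 7 appears only in E's list, so E = 7.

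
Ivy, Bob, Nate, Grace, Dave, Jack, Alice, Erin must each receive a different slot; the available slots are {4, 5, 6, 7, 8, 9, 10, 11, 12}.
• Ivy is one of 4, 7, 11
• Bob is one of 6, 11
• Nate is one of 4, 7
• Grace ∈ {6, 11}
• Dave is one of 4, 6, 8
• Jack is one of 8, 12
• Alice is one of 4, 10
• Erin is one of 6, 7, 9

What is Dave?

The 8 variables draw from only 8 values {4, 6, 7, 8, 9, 10, 11, 12}, so each is used; only Erin can be 9, hence Erin = 9.
Among the 7 still-open variables, 10 fits only Alice (and all 7 values in {4, 6, 7, 8, 10, 11, 12} must be used), so Alice = 10.
The 6 still-open variables draw from only 6 values {4, 6, 7, 8, 11, 12}, so each is used; only Jack can be 12, hence Jack = 12.
The 5 still-open variables draw from only 5 values {4, 6, 7, 8, 11}, so each is used; only Dave can be 8, hence Dave = 8.

8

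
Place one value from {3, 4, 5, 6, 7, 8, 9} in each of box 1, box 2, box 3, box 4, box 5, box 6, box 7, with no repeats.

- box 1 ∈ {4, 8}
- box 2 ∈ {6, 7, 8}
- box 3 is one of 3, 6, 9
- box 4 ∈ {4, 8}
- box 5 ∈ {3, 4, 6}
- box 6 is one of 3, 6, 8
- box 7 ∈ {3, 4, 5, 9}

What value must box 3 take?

9

Among the 7 variables, 5 fits only box 7 (and all 7 values in {3, 4, 5, 6, 7, 8, 9} must be used), so box 7 = 5.
The 6 still-open variables draw from only 6 values {3, 4, 6, 7, 8, 9}, so each is used; only box 2 can be 7, hence box 2 = 7.
The 5 still-open variables draw from only 5 values {3, 4, 6, 8, 9}, so each is used; only box 3 can be 9, hence box 3 = 9.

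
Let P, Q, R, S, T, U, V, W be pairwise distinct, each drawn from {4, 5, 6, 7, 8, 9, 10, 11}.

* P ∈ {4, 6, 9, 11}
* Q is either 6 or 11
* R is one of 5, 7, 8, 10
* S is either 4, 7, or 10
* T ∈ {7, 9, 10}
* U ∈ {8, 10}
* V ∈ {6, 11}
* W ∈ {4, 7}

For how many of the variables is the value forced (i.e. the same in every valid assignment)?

Among the 8 variables, 5 fits only R (and all 8 values in {4, 5, 6, 7, 8, 9, 10, 11} must be used), so R = 5.
The 7 still-open variables together cover exactly {4, 6, 7, 8, 9, 10, 11} — 7 values for 7 variables — and 8 appears only in U's list, so U = 8.
Q and V between them cover only {6, 11} — a naked pair. Remove those values from P.
Determined: R=5, U=8. The other variables each still have more than one consistent value. That makes 2.

2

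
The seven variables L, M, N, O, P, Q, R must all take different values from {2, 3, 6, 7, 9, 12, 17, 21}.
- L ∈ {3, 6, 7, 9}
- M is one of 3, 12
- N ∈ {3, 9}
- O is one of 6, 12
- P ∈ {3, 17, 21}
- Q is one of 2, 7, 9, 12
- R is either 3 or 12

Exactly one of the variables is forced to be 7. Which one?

M and R share exactly the 2 values {3, 12}; by pigeonhole those values go to them, so strike 3, 12 from L, N, O, P, Q.
That leaves N = 9. Remove 9 from L, Q.
O has just one choice, so O = 6. Remove 6 from L.
So 7 goes to L.

L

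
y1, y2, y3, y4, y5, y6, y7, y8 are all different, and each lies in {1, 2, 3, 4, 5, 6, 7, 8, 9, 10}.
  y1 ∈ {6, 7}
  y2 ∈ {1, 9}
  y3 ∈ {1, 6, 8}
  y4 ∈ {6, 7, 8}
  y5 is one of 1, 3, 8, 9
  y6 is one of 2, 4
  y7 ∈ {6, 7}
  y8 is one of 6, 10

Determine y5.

The 2 variables y1 and y7 are confined to {6, 7}, which locks those values in; drop them from y3, y4, y8.
y4 must be 8 (only option left). Remove 8 from y3, y5.
y8 has just one choice, so y8 = 10.
y3's domain is down to {1}, so y3 = 1. Remove 1 from y2, y5.
y2 has just one choice, so y2 = 9. So y5 can't be 9.
So y5 = 3.

3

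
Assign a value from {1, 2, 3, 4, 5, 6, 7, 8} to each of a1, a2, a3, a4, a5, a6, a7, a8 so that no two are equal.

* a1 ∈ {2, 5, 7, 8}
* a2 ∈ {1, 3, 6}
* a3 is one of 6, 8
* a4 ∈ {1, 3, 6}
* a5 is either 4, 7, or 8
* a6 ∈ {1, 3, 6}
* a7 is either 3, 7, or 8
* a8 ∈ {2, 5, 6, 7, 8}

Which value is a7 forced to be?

7

The 8 variables together cover exactly {1, 2, 3, 4, 5, 6, 7, 8} — 8 values for 8 variables — and 4 appears only in a5's list, so a5 = 4.
The 3 variables a2, a4, a6 are confined to {1, 3, 6}, which locks those values in; drop them from a3, a7, a8.
a3 has just one choice, so a3 = 8. Strike 8 from a1, a7, a8.
So a7 = 7.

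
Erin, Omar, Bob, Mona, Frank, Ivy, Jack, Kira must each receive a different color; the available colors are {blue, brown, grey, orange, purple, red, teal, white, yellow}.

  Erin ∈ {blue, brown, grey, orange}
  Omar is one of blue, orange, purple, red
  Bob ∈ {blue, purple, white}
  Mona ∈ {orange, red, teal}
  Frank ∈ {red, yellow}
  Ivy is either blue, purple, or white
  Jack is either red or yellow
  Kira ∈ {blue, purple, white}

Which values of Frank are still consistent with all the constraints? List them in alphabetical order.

The 2 variables Frank and Jack are confined to {red, yellow}, which locks those values in; drop them from Omar, Mona.
The 3 variables Bob, Ivy, Kira are confined to {blue, purple, white}, which locks those values in; drop them from Erin, Omar.
That leaves Omar = orange. So Erin, Mona can't be orange.
Mona's domain is down to {teal}, so Mona = teal.
No further eliminations apply; Frank can still be any of red, yellow.

red, yellow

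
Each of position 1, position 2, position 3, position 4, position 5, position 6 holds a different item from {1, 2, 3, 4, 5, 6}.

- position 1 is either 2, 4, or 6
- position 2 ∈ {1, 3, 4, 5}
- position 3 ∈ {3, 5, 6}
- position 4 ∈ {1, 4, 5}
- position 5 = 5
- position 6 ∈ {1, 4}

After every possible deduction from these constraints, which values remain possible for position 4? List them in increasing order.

1, 4

position 5 must be 5 (only option left). Strike 5 from position 2, position 3, position 4.
The 5 still-open variables draw from only 5 values {1, 2, 3, 4, 6}, so each is used; only position 1 can be 2, hence position 1 = 2.
The 4 still-open variables draw from only 4 values {1, 3, 4, 6}, so each is used; only position 3 can be 6, hence position 3 = 6.
The 3 still-open variables together cover exactly {1, 3, 4} — 3 values for 3 variables — and 3 appears only in position 2's list, so position 2 = 3.
No further eliminations apply; position 4 can still be any of 1, 4.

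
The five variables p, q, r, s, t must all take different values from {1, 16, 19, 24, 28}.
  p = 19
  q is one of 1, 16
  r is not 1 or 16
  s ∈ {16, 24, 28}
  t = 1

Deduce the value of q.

p must be 19 (only option left). Strike 19 from r.
t's domain is down to {1}, so t = 1. Remove 1 from q.
So q = 16.

16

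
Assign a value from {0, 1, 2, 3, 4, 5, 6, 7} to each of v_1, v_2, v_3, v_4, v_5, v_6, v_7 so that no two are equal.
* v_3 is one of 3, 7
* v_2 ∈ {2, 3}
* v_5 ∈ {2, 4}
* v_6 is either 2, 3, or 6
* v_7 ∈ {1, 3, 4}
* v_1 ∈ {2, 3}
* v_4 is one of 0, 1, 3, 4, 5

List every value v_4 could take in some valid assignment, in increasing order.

The 2 variables v_1 and v_2 are confined to {2, 3}, which locks those values in; drop them from v_3, v_4, v_5, v_6, v_7.
v_3 has just one choice, so v_3 = 7.
v_5 must be 4 (only option left). Eliminate 4 elsewhere: v_4, v_7.
v_6 has just one choice, so v_6 = 6.
v_7's domain is down to {1}, so v_7 = 1. Eliminate 1 elsewhere: v_4.
No further eliminations apply; v_4 can still be any of 0, 5.

0, 5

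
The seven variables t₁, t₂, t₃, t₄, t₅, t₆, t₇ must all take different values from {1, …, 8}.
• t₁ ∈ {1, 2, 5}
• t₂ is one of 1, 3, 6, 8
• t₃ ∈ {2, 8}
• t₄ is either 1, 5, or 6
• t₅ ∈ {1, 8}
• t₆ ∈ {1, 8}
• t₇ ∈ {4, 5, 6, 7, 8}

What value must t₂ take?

3

t₅ and t₆ share exactly the 2 values {1, 8}; by pigeonhole those values go to them, so strike 1, 8 from t₁, t₂, t₃, t₄, t₇.
t₃ must be 2 (only option left). Eliminate 2 elsewhere: t₁.
That leaves t₁ = 5. Eliminate 5 elsewhere: t₄, t₇.
That leaves t₄ = 6. So t₂, t₇ can't be 6.
So t₂ = 3.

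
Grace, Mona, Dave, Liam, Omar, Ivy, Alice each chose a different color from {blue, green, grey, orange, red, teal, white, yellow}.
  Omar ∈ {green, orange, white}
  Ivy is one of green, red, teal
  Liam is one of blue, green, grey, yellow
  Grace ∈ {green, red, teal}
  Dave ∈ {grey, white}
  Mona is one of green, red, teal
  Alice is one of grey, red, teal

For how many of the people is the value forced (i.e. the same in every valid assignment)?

3

The 3 variables Grace, Mona, Ivy are confined to {green, red, teal}, which locks those values in; drop them from Liam, Omar, Alice.
Alice's domain is down to {grey}, so Alice = grey. Strike grey from Dave, Liam.
Dave's domain is down to {white}, so Dave = white. So Omar can't be white.
Omar has just one choice, so Omar = orange.
Determined: Dave=white, Omar=orange, Alice=grey. The other people each still have more than one consistent value. That makes 3.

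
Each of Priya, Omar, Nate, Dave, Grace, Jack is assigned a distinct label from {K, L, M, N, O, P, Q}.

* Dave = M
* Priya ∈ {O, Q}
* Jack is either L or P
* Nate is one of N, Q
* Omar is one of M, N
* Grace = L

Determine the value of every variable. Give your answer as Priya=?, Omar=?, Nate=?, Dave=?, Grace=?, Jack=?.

Priya=O, Omar=N, Nate=Q, Dave=M, Grace=L, Jack=P

Dave has just one choice, so Dave = M. So Omar can't be M.
Grace's domain is down to {L}, so Grace = L. Eliminate L elsewhere: Jack.
Jack must be P (only option left).
Omar must be N (only option left). So Nate can't be N.
That leaves Nate = Q. So Priya can't be Q.
Priya must be O (only option left).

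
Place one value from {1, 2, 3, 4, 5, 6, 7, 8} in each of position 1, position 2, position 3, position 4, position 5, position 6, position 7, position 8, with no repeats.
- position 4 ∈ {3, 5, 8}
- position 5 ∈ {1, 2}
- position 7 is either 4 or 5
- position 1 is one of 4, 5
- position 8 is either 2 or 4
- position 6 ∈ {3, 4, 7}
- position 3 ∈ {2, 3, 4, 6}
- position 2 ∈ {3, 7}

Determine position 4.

Among the 8 variables, 1 fits only position 5 (and all 8 values in {1, 2, 3, 4, 5, 6, 7, 8} must be used), so position 5 = 1.
Among the 7 still-open variables, 6 fits only position 3 (and all 7 values in {2, 3, 4, 5, 6, 7, 8} must be used), so position 3 = 6.
Among the 6 still-open variables, 2 fits only position 8 (and all 6 values in {2, 3, 4, 5, 7, 8} must be used), so position 8 = 2.
Among the 5 still-open variables, 8 fits only position 4 (and all 5 values in {3, 4, 5, 7, 8} must be used), so position 4 = 8.

8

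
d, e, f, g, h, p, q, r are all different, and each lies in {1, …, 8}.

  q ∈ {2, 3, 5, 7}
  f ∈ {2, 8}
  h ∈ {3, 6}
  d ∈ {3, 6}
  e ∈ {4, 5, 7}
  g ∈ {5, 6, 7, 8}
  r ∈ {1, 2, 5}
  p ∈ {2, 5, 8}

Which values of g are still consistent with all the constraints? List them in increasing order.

The 8 variables draw from only 8 values {1, 2, 3, 4, 5, 6, 7, 8}, so each is used; only r can be 1, hence r = 1.
The 7 still-open variables draw from only 7 values {2, 3, 4, 5, 6, 7, 8}, so each is used; only e can be 4, hence e = 4.
The 2 variables d and h are confined to {3, 6}, which locks those values in; drop them from g, q.
No further eliminations apply; g can still be any of 5, 7, 8.

5, 7, 8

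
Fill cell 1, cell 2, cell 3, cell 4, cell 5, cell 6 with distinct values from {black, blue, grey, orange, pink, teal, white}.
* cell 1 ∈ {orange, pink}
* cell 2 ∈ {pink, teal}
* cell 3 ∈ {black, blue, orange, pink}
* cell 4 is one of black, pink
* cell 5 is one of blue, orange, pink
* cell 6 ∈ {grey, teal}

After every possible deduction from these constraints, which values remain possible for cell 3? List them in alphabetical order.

black, blue, orange, pink

Among the 6 variables, grey fits only cell 6 (and all 6 values in {black, blue, grey, orange, pink, teal} must be used), so cell 6 = grey.
The 5 still-open variables together cover exactly {black, blue, orange, pink, teal} — 5 values for 5 variables — and teal appears only in cell 2's list, so cell 2 = teal.
No further eliminations apply; cell 3 can still be any of black, blue, orange, pink.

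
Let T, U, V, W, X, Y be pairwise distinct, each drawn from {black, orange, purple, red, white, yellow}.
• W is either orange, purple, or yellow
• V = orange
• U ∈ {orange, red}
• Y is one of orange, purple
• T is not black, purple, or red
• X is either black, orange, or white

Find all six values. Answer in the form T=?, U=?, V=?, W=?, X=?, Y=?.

T=white, U=red, V=orange, W=yellow, X=black, Y=purple

V's domain is down to {orange}, so V = orange. So T, U, W, X, Y can't be orange.
Y's domain is down to {purple}, so Y = purple. Eliminate purple elsewhere: W.
U has just one choice, so U = red.
W must be yellow (only option left). So T can't be yellow.
T must be white (only option left). So X can't be white.
That leaves X = black.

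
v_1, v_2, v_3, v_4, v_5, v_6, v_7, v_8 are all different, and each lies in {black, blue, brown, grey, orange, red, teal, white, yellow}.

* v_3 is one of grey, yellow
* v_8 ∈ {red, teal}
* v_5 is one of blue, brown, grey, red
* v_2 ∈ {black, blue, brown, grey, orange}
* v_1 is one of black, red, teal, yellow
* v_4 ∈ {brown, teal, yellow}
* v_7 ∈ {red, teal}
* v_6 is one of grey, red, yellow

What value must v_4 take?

brown

The 8 variables draw from only 8 values {black, blue, brown, grey, orange, red, teal, yellow}, so each is used; only v_2 can be orange, hence v_2 = orange.
The 7 still-open variables together cover exactly {black, blue, brown, grey, red, teal, yellow} — 7 values for 7 variables — and black appears only in v_1's list, so v_1 = black.
The 6 still-open variables together cover exactly {blue, brown, grey, red, teal, yellow} — 6 values for 6 variables — and blue appears only in v_5's list, so v_5 = blue.
Among the 5 still-open variables, brown fits only v_4 (and all 5 values in {brown, grey, red, teal, yellow} must be used), so v_4 = brown.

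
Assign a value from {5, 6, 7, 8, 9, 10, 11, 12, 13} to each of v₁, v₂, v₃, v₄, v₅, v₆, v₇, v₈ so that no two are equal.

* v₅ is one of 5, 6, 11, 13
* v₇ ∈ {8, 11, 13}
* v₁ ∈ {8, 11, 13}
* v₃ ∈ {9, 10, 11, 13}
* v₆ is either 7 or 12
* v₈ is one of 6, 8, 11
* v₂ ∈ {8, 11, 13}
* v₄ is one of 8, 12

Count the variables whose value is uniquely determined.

v₁, v₂, v₇ share exactly the 3 values {8, 11, 13}; by pigeonhole those values go to them, so strike 8, 11, 13 from v₃, v₄, v₅, v₈.
v₄ must be 12 (only option left). So v₆ can't be 12.
v₆'s domain is down to {7}, so v₆ = 7.
v₈'s domain is down to {6}, so v₈ = 6. Strike 6 from v₅.
v₅ has just one choice, so v₅ = 5.
Determined: v₄=12, v₅=5, v₆=7, v₈=6. The other variables each still have more than one consistent value. That makes 4.

4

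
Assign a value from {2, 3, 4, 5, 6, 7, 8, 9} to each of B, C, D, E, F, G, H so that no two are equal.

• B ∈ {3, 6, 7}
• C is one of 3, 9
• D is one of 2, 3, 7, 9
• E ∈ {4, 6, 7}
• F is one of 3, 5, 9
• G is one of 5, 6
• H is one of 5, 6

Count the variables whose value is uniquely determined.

3

The 7 variables together cover exactly {2, 3, 4, 5, 6, 7, 9} — 7 values for 7 variables — and 2 appears only in D's list, so D = 2.
Among the 6 still-open variables, 4 fits only E (and all 6 values in {3, 4, 5, 6, 7, 9} must be used), so E = 4.
The 5 still-open variables together cover exactly {3, 5, 6, 7, 9} — 5 values for 5 variables — and 7 appears only in B's list, so B = 7.
G and H between them cover only {5, 6} — a naked pair. Remove those values from F.
Determined: B=7, D=2, E=4. The other variables each still have more than one consistent value. That makes 3.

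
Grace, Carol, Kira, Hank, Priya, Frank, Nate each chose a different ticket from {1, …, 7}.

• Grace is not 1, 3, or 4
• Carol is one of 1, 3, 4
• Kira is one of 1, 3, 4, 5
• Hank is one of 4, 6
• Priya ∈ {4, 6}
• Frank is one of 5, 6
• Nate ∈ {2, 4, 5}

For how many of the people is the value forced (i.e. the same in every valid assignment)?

The 7 variables draw from only 7 values {1, 2, 3, 4, 5, 6, 7}, so each is used; only Grace can be 7, hence Grace = 7.
Among the 6 still-open variables, 2 fits only Nate (and all 6 values in {1, 2, 3, 4, 5, 6} must be used), so Nate = 2.
Hank and Priya between them cover only {4, 6} — a naked pair. Remove those values from Carol, Kira, Frank.
Frank must be 5 (only option left). Strike 5 from Kira.
Determined: Grace=7, Frank=5, Nate=2. The other people each still have more than one consistent value. That makes 3.

3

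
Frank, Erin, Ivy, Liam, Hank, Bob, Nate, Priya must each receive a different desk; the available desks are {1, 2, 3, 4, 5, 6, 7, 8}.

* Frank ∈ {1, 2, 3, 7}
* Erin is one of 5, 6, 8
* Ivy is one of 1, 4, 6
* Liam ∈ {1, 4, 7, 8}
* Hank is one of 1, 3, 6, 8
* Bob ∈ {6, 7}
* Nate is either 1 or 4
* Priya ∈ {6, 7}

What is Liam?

The 8 variables draw from only 8 values {1, 2, 3, 4, 5, 6, 7, 8}, so each is used; only Frank can be 2, hence Frank = 2.
The 7 still-open variables together cover exactly {1, 3, 4, 5, 6, 7, 8} — 7 values for 7 variables — and 3 appears only in Hank's list, so Hank = 3.
The 6 still-open variables draw from only 6 values {1, 4, 5, 6, 7, 8}, so each is used; only Erin can be 5, hence Erin = 5.
The 5 still-open variables draw from only 5 values {1, 4, 6, 7, 8}, so each is used; only Liam can be 8, hence Liam = 8.

8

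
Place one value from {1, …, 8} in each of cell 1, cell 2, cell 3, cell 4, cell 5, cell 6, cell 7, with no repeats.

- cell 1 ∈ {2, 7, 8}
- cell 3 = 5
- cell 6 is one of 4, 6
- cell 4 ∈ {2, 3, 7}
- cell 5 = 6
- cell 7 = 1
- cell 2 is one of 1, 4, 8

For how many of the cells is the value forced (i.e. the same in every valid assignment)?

cell 3 must be 5 (only option left).
cell 5 must be 6 (only option left). So cell 6 can't be 6.
cell 6 has just one choice, so cell 6 = 4. Remove 4 from cell 2.
That leaves cell 7 = 1. Remove 1 from cell 2.
cell 2 must be 8 (only option left). Remove 8 from cell 1.
Determined: cell 2=8, cell 3=5, cell 5=6, cell 6=4, cell 7=1. The other cells each still have more than one consistent value. That makes 5.

5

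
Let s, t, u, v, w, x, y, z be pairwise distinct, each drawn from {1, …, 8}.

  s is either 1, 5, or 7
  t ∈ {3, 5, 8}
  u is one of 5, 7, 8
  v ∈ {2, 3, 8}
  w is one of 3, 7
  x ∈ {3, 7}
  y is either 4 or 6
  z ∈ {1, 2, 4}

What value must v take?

Among the 8 variables, 6 fits only y (and all 8 values in {1, 2, 3, 4, 5, 6, 7, 8} must be used), so y = 6.
The 7 still-open variables together cover exactly {1, 2, 3, 4, 5, 7, 8} — 7 values for 7 variables — and 4 appears only in z's list, so z = 4.
The 6 still-open variables draw from only 6 values {1, 2, 3, 5, 7, 8}, so each is used; only s can be 1, hence s = 1.
The 5 still-open variables draw from only 5 values {2, 3, 5, 7, 8}, so each is used; only v can be 2, hence v = 2.

2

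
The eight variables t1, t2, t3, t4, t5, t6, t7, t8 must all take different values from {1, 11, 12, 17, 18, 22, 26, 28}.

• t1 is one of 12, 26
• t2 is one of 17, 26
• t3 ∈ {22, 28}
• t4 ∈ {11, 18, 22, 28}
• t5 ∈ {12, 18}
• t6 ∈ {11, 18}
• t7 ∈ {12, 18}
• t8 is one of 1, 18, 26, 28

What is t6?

11

The 8 variables together cover exactly {1, 11, 12, 17, 18, 22, 26, 28} — 8 values for 8 variables — and 1 appears only in t8's list, so t8 = 1.
The 7 still-open variables draw from only 7 values {11, 12, 17, 18, 22, 26, 28}, so each is used; only t2 can be 17, hence t2 = 17.
Among the 6 still-open variables, 26 fits only t1 (and all 6 values in {11, 12, 18, 22, 26, 28} must be used), so t1 = 26.
t5 and t7 share exactly the 2 values {12, 18}; by pigeonhole those values go to them, so strike 12, 18 from t4, t6.
So t6 = 11.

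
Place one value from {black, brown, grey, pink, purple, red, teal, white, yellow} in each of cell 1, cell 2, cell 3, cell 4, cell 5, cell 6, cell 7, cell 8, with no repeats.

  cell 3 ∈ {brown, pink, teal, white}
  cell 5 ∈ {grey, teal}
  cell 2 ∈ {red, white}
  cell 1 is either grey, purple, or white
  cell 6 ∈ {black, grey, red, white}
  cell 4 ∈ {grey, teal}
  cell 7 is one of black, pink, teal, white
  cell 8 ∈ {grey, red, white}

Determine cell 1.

purple

The 8 variables draw from only 8 values {black, brown, grey, pink, purple, red, teal, white}, so each is used; only cell 3 can be brown, hence cell 3 = brown.
Among the 7 still-open variables, pink fits only cell 7 (and all 7 values in {black, grey, pink, purple, red, teal, white} must be used), so cell 7 = pink.
The 6 still-open variables together cover exactly {black, grey, purple, red, teal, white} — 6 values for 6 variables — and black appears only in cell 6's list, so cell 6 = black.
Among the 5 still-open variables, purple fits only cell 1 (and all 5 values in {grey, purple, red, teal, white} must be used), so cell 1 = purple.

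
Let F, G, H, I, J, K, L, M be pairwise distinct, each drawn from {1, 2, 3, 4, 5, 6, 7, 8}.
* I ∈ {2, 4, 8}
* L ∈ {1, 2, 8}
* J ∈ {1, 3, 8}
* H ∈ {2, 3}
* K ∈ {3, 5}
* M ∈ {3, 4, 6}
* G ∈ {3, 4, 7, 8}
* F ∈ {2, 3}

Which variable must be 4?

Among the 8 variables, 5 fits only K (and all 8 values in {1, 2, 3, 4, 5, 6, 7, 8} must be used), so K = 5.
The 7 still-open variables draw from only 7 values {1, 2, 3, 4, 6, 7, 8}, so each is used; only M can be 6, hence M = 6.
The 6 still-open variables draw from only 6 values {1, 2, 3, 4, 7, 8}, so each is used; only G can be 7, hence G = 7.
The 5 still-open variables together cover exactly {1, 2, 3, 4, 8} — 5 values for 5 variables — and 4 appears only in I's list, so I = 4.

I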